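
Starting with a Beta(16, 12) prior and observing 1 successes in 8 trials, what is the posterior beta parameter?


Posterior beta = prior beta + failures
Failures = 8 - 1 = 7
beta_post = 12 + 7 = 19

19


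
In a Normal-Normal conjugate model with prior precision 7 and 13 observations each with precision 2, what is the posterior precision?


Posterior precision = prior precision + n * observation precision
= 7 + 13 * 2
= 7 + 26 = 33

33


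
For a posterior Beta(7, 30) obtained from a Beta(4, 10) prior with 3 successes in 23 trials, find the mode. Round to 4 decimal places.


Mode = (alpha - 1) / (alpha + beta - 2)
= 6 / 35
= 0.1714

0.1714


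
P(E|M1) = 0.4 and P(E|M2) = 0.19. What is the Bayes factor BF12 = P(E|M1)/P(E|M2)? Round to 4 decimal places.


Bayes factor BF12 = P(E|M1) / P(E|M2)
= 0.4 / 0.19
= 2.1053

2.1053


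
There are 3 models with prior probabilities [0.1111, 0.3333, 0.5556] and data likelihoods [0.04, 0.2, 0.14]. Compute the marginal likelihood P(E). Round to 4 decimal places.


P(E) = sum over models of P(M_i) * P(E|M_i)
= 0.1111*0.04 + 0.3333*0.2 + 0.5556*0.14
= 0.1489

0.1489


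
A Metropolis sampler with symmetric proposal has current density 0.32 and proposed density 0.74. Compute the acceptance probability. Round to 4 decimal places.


For symmetric proposals, acceptance = min(1, pi(x*)/pi(x))
= min(1, 0.74/0.32)
= min(1, 2.3125) = 1.0

1.0


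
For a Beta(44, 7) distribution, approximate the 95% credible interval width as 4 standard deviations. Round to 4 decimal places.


Variance of Beta(a,b) = ab / ((a+b)^2 * (a+b+1))
= 44*7 / ((51)^2 * 52)
= 0.0023
SD = sqrt(0.0023) = 0.0477
Width = 4 * SD = 0.1909

0.1909


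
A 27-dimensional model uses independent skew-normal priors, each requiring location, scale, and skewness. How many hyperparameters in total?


Per parameter: 3 (location, scale, and skewness).
Total = 27 * 3 = 81

81


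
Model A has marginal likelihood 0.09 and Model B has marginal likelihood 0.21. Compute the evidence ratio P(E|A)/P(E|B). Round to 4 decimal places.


Evidence ratio = P(E|A) / P(E|B)
= 0.09 / 0.21
= 0.4286

0.4286


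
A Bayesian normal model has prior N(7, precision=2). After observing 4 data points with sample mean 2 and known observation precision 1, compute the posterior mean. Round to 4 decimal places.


Posterior mean = (prior_precision * prior_mean + n * data_precision * data_mean) / (prior_precision + n * data_precision)
Numerator = 2*7 + 4*1*2 = 22
Denominator = 2 + 4*1 = 6
Posterior mean = 3.6667

3.6667


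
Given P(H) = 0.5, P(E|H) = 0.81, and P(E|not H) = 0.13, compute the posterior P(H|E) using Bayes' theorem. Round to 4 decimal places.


By Bayes' theorem: P(H|E) = P(E|H)*P(H) / P(E)
P(E) = P(E|H)*P(H) + P(E|not H)*P(not H)
P(E) = 0.81*0.5 + 0.13*0.5 = 0.47
P(H|E) = 0.81*0.5 / 0.47 = 0.8617

0.8617


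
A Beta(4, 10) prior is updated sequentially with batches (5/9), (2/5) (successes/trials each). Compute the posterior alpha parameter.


Sequential conjugate updating is equivalent to a single batch update.
Total successes across all batches = 7
alpha_posterior = alpha_prior + total_successes = 4 + 7
= 11

11


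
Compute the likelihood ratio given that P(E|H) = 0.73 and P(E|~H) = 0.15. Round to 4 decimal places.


LR = P(E|H) / P(E|~H)
= 0.73 / 0.15 = 4.8667

4.8667


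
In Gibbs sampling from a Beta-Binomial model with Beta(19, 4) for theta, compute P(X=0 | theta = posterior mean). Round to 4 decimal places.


Posterior mean = alpha/(alpha+beta) = 19/23 = 0.8261
P(X=0|theta=mean) = 1 - theta = 0.1739

0.1739


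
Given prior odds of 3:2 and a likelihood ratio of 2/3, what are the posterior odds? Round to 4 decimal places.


Posterior odds = prior odds * LR
Prior odds = 3/2 = 1.5
LR = 2/3 = 0.6667
Posterior odds = 1.5 * 0.6667 = 1.0

1.0


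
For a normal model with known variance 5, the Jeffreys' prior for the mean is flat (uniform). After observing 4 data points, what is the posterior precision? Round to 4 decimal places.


Jeffreys' prior for normal mean (known variance) is flat.
Prior precision = 0.
Posterior precision = prior_prec + n/sigma^2 = 0 + 4/5
= 0.8

0.8


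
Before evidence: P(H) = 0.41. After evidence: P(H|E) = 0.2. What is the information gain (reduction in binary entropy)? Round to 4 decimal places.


Prior entropy = 0.9765
Posterior entropy = 0.7219
Information gain = 0.9765 - 0.7219 = 0.2546

0.2546


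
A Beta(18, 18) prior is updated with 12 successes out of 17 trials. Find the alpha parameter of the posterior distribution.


In the Beta-Binomial conjugate update:
alpha_post = alpha_prior + successes
= 18 + 12
= 30

30


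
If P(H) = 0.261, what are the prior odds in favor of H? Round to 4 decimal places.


Prior odds = P(H) / (1 - P(H))
= 0.261 / 0.739
= 0.3532

0.3532


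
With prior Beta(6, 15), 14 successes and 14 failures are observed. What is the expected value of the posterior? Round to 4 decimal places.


Posterior = Beta(20, 29)
E[theta] = alpha/(alpha+beta)
= 20/49 = 0.4082

0.4082


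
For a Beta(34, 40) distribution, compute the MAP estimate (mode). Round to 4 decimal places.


MAP = mode = (a-1)/(a+b-2)
= (34-1)/(34+40-2)
= 33/72 = 0.4583

0.4583


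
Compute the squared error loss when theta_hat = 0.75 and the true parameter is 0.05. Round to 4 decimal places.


L = (theta_hat - theta_true)^2
= (0.75 - 0.05)^2
= 0.7^2 = 0.49

0.49


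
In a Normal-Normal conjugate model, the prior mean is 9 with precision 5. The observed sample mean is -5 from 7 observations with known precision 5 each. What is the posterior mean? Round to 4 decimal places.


Posterior precision = tau0 + n*tau = 5 + 7*5 = 40
Posterior mean = (tau0*mu0 + n*tau*xbar) / posterior_precision
= (5*9 + 7*5*-5) / 40
= -130 / 40 = -3.25

-3.25


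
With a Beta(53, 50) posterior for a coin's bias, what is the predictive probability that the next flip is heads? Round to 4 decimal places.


The predictive probability equals the posterior mean.
P(next = heads) = alpha / (alpha + beta)
= 53 / 103 = 0.5146

0.5146


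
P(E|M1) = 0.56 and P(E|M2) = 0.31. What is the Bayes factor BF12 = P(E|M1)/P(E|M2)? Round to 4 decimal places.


Bayes factor BF12 = P(E|M1) / P(E|M2)
= 0.56 / 0.31
= 1.8065

1.8065


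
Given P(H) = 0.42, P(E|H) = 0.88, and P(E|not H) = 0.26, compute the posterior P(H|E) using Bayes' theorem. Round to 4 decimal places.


By Bayes' theorem: P(H|E) = P(E|H)*P(H) / P(E)
P(E) = P(E|H)*P(H) + P(E|not H)*P(not H)
P(E) = 0.88*0.42 + 0.26*0.58 = 0.5204
P(H|E) = 0.88*0.42 / 0.5204 = 0.7102

0.7102


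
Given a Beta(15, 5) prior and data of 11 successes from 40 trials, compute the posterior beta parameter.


Number of failures = 40 - 11 = 29
Posterior beta = 5 + 29 = 34

34


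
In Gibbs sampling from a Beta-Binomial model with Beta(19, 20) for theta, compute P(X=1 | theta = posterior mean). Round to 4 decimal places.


Posterior mean = alpha/(alpha+beta) = 19/39 = 0.4872
P(X=1|theta=mean) = theta = 0.4872

0.4872


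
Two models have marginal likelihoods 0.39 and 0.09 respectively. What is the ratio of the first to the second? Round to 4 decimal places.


Evidence ratio = 0.39 / 0.09
= 4.3333

4.3333


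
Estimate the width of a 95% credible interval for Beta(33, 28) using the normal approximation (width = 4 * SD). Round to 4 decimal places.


For Beta(a,b): Var = ab/((a+b)^2(a+b+1))
Var = 0.004, SD = 0.0633
Approximate 95% CI width = 4 * 0.0633 = 0.2531

0.2531


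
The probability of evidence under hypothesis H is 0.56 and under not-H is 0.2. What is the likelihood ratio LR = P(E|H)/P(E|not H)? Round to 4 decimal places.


LR = 0.56 / 0.2
= 2.8

2.8


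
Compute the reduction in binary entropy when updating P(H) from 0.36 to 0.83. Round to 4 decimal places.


H_before = -p*log2(p) - (1-p)*log2(1-p) for p=0.36: 0.9427
H_after for p=0.83: 0.6577
Reduction = 0.9427 - 0.6577 = 0.285

0.285


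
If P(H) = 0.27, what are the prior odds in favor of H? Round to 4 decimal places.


Prior odds = P(H) / (1 - P(H))
= 0.27 / 0.73
= 0.3699

0.3699


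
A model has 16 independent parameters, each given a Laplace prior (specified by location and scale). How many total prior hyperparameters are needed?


Each Laplace prior needs 2 hyperparameters (location and scale).
Total = 2 * 16 = 32

32


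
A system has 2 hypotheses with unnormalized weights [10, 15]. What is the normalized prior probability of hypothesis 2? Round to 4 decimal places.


The normalized prior is the weight divided by the total.
Total weight = 25
P(H2) = 15 / 25 = 0.6

0.6


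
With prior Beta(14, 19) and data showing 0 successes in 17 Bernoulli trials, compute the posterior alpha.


Conjugate update: alpha_posterior = alpha_prior + k
= 14 + 0 = 14

14


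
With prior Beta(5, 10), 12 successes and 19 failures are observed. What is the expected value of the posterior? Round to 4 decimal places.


Posterior = Beta(17, 29)
E[theta] = alpha/(alpha+beta)
= 17/46 = 0.3696

0.3696


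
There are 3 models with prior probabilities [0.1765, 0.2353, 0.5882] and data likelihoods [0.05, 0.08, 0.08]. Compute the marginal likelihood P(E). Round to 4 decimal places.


P(E) = sum over models of P(M_i) * P(E|M_i)
= 0.1765*0.05 + 0.2353*0.08 + 0.5882*0.08
= 0.0747

0.0747


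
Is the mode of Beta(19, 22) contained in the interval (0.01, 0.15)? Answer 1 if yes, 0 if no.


Mode = (a-1)/(a+b-2) = 18/39 = 0.4615
Interval: (0.01, 0.15)
Contains mode? 0

0


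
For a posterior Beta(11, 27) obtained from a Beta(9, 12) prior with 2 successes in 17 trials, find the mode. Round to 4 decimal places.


Mode = (alpha - 1) / (alpha + beta - 2)
= 10 / 36
= 0.2778

0.2778


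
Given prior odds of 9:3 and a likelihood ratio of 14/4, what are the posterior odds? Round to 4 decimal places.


Posterior odds = prior odds * LR
Prior odds = 9/3 = 3.0
LR = 14/4 = 3.5
Posterior odds = 3.0 * 3.5 = 10.5

10.5


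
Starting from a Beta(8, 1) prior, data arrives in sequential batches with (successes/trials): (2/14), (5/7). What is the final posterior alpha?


In sequential Bayesian updating, we sum all successes.
Total successes = 7
Final alpha = 8 + 7 = 15

15


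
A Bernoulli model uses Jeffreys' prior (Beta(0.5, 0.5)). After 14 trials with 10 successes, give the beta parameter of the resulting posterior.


Posterior = Beta(prior_alpha + successes, prior_beta + failures)
= Beta(0.5 + 10, 0.5 + 4)
Posterior beta = 0.5 + (n - k) = 0.5 + 4 = 4.5

4.5


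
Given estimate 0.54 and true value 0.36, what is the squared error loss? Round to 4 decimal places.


Squared error = (estimate - true)^2
Difference = 0.18
Loss = 0.18^2 = 0.0324

0.0324


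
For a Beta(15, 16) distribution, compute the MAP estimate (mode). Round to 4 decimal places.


MAP = mode = (a-1)/(a+b-2)
= (15-1)/(15+16-2)
= 14/29 = 0.4828

0.4828


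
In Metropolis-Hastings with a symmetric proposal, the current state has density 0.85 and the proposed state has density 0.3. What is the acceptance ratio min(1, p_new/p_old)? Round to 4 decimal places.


Ratio = p_new / p_old = 0.3 / 0.85 = 0.3529
Acceptance = min(1, 0.3529) = 0.3529

0.3529


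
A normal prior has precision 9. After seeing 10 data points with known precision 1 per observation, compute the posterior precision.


In the conjugate normal model, precisions add:
tau_posterior = tau_prior + n * tau_data
= 9 + 10*1 = 19

19


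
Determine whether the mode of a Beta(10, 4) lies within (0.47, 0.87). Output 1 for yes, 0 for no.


First find the mode: (a-1)/(a+b-2) = 0.75
Is 0.75 in (0.47, 0.87)? 1

1


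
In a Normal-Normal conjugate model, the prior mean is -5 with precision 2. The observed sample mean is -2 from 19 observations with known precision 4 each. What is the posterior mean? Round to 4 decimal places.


Posterior precision = tau0 + n*tau = 2 + 19*4 = 78
Posterior mean = (tau0*mu0 + n*tau*xbar) / posterior_precision
= (2*-5 + 19*4*-2) / 78
= -162 / 78 = -2.0769

-2.0769


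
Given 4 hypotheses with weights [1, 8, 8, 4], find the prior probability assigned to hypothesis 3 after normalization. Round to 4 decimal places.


To normalize, divide each weight by the sum of all weights.
Sum = 21
Prior(H3) = 8/21 = 0.381

0.381


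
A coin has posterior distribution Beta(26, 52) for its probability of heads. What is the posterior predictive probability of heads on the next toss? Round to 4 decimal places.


Posterior predictive = E[theta] = alpha/(alpha+beta)
= 26/78
= 0.3333

0.3333


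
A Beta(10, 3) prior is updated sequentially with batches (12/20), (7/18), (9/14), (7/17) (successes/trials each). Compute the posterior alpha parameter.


Sequential conjugate updating is equivalent to a single batch update.
Total successes across all batches = 35
alpha_posterior = alpha_prior + total_successes = 10 + 35
= 45

45


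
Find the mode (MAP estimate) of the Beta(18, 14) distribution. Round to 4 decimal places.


For Beta(a,b) with a,b > 1:
Mode = (a-1)/(a+b-2) = (18-1)/(32-2)
= 17/30 = 0.5667

0.5667


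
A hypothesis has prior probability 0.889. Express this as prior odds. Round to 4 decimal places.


Odds = P(H) / P(not H) = 0.889 / 0.111
= 8.009

8.009


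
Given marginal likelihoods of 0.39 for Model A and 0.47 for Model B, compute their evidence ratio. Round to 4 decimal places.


Ratio = ML(A) / ML(B) = 0.39/0.47
= 0.8298

0.8298


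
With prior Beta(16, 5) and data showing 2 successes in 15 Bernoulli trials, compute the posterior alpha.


Conjugate update: alpha_posterior = alpha_prior + k
= 16 + 2 = 18

18


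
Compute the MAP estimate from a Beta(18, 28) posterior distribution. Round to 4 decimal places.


MAP = mode of Beta distribution
= (alpha - 1)/(alpha + beta - 2)
= (18-1)/(18+28-2)
= 17/44 = 0.3864

0.3864


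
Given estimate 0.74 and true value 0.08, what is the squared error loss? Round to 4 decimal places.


Squared error = (estimate - true)^2
Difference = 0.66
Loss = 0.66^2 = 0.4356

0.4356


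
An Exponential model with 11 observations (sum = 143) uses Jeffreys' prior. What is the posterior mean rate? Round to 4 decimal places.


Posterior Gamma(11, 143)
E[lambda] = 11/143 = 0.0769

0.0769


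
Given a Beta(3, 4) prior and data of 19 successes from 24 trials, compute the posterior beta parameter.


Number of failures = 24 - 19 = 5
Posterior beta = 4 + 5 = 9

9


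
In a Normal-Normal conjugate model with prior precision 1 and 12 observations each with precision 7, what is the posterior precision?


Posterior precision = prior precision + n * observation precision
= 1 + 12 * 7
= 1 + 84 = 85

85


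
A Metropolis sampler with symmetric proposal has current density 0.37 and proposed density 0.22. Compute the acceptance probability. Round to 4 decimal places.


For symmetric proposals, acceptance = min(1, pi(x*)/pi(x))
= min(1, 0.22/0.37)
= min(1, 0.5946) = 0.5946

0.5946


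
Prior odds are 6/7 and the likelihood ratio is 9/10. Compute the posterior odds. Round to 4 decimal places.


Posterior odds = prior odds * likelihood ratio
= (6/7) * (9/10)
= 54 / 70
= 0.7714

0.7714


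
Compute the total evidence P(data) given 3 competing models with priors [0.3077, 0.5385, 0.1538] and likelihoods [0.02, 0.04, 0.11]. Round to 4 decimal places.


Marginal likelihood = sum P(model_i) * P(data|model_i)
Model 1: 0.3077 * 0.02 = 0.0062
Model 2: 0.5385 * 0.04 = 0.0215
Model 3: 0.1538 * 0.11 = 0.0169
Total = 0.0446

0.0446


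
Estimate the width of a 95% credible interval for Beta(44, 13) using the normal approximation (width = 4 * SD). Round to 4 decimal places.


For Beta(a,b): Var = ab/((a+b)^2(a+b+1))
Var = 0.003, SD = 0.0551
Approximate 95% CI width = 4 * 0.0551 = 0.2204

0.2204


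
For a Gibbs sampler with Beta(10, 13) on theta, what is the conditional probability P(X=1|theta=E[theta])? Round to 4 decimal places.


E[theta] = 10/(10+13) = 0.4348
P(X=1|theta) = theta = 0.4348

0.4348


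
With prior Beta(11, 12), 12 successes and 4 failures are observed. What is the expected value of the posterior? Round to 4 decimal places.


Posterior = Beta(23, 16)
E[theta] = alpha/(alpha+beta)
= 23/39 = 0.5897

0.5897


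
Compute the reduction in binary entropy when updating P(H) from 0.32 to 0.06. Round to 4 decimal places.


H_before = -p*log2(p) - (1-p)*log2(1-p) for p=0.32: 0.9044
H_after for p=0.06: 0.3274
Reduction = 0.9044 - 0.3274 = 0.5769

0.5769


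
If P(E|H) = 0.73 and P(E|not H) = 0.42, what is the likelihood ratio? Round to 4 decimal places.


Likelihood ratio = P(E|H) / P(E|not H)
= 0.73 / 0.42
= 1.7381

1.7381


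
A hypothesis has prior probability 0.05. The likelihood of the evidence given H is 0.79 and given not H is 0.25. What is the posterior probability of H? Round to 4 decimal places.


Using Bayes' theorem:
P(E) = 0.05 * 0.79 + 0.95 * 0.25
P(E) = 0.277
P(H|E) = (0.05 * 0.79) / 0.277 = 0.1426

0.1426


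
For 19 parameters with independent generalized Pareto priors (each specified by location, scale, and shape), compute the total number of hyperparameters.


A generalized Pareto prior has 3 hyperparameters per parameter.
Total = 19 * 3 = 57

57


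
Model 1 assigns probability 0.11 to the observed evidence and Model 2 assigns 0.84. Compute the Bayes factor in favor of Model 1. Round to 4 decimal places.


BF = P(data|M1) / P(data|M2)
= 0.11 / 0.84 = 0.131

0.131


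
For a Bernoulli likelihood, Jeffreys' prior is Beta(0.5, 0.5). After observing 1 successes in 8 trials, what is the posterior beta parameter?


Jeffreys' prior for Bernoulli is Beta(0.5, 0.5).
Posterior is Beta(0.5 + k, 0.5 + n - k).
Posterior beta = 0.5 + (n - k) = 0.5 + 7 = 7.5

7.5


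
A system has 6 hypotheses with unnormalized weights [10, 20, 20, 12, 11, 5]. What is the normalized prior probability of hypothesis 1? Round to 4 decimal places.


The normalized prior is the weight divided by the total.
Total weight = 78
P(H1) = 10 / 78 = 0.1282

0.1282


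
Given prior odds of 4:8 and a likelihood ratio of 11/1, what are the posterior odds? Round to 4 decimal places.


Posterior odds = prior odds * LR
Prior odds = 4/8 = 0.5
LR = 11/1 = 11.0
Posterior odds = 0.5 * 11.0 = 5.5

5.5


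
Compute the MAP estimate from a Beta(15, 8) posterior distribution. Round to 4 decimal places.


MAP = mode of Beta distribution
= (alpha - 1)/(alpha + beta - 2)
= (15-1)/(15+8-2)
= 14/21 = 0.6667

0.6667


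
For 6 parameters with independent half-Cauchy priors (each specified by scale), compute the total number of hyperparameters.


A half-Cauchy prior has 1 hyperparameter per parameter.
Total = 6 * 1 = 6

6


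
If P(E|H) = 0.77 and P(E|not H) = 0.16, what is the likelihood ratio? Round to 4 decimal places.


Likelihood ratio = P(E|H) / P(E|not H)
= 0.77 / 0.16
= 4.8125

4.8125


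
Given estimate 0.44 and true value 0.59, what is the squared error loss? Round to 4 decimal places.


Squared error = (estimate - true)^2
Difference = -0.15
Loss = -0.15^2 = 0.0225

0.0225


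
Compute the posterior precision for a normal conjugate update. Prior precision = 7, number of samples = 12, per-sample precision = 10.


tau_post = tau_0 + n * tau
= 7 + 12 * 10 = 127

127


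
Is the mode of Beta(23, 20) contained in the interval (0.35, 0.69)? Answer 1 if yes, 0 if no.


Mode = (a-1)/(a+b-2) = 22/41 = 0.5366
Interval: (0.35, 0.69)
Contains mode? 1

1


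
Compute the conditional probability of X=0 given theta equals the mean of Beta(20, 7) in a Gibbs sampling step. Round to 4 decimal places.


Mean of Beta(20, 7) = 0.7407
P(X=0 | theta=0.7407) = 0.2593

0.2593


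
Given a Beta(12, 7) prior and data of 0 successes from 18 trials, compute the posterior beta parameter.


Number of failures = 18 - 0 = 18
Posterior beta = 7 + 18 = 25

25


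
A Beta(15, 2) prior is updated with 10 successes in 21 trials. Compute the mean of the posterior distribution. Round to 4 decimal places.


After update: Beta(25, 13)
Mean = 25 / (25 + 13) = 25 / 38
= 0.6579

0.6579


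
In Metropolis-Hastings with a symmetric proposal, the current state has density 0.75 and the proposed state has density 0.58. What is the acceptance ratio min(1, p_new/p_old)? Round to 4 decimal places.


Ratio = p_new / p_old = 0.58 / 0.75 = 0.7733
Acceptance = min(1, 0.7733) = 0.7733

0.7733


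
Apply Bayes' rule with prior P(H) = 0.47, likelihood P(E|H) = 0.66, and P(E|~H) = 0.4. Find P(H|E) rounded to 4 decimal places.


Step 1: Compute marginal P(E) = P(E|H)P(H) + P(E|~H)P(~H)
= 0.66*0.47 + 0.4*0.53 = 0.5222
Step 2: P(H|E) = P(E|H)P(H)/P(E) = 0.3102/0.5222
= 0.594

0.594


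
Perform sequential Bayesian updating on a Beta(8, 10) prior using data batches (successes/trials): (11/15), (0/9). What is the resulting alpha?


Accumulate successes: 11
Posterior alpha = prior alpha + sum of successes
= 8 + 11 = 19

19


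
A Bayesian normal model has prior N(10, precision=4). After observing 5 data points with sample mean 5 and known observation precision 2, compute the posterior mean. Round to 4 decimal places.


Posterior mean = (prior_precision * prior_mean + n * data_precision * data_mean) / (prior_precision + n * data_precision)
Numerator = 4*10 + 5*2*5 = 90
Denominator = 4 + 5*2 = 14
Posterior mean = 6.4286

6.4286


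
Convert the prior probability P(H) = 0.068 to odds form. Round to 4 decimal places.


P(not H) = 1 - 0.068 = 0.932
Odds = 0.068 / 0.932 = 0.073

0.073


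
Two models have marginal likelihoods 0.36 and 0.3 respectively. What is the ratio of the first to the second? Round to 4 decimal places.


Evidence ratio = 0.36 / 0.3
= 1.2

1.2


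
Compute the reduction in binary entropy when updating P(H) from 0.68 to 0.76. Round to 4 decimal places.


H_before = -p*log2(p) - (1-p)*log2(1-p) for p=0.68: 0.9044
H_after for p=0.76: 0.795
Reduction = 0.9044 - 0.795 = 0.1093

0.1093


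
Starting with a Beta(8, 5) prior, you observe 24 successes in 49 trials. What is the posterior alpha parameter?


For a Beta-Binomial conjugate model:
Posterior alpha = prior alpha + number of successes
= 8 + 24 = 32

32


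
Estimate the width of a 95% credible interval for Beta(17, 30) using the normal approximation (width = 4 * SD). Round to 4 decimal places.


For Beta(a,b): Var = ab/((a+b)^2(a+b+1))
Var = 0.0048, SD = 0.0694
Approximate 95% CI width = 4 * 0.0694 = 0.2774

0.2774


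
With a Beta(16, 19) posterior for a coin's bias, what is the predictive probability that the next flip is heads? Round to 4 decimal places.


The predictive probability equals the posterior mean.
P(next = heads) = alpha / (alpha + beta)
= 16 / 35 = 0.4571

0.4571


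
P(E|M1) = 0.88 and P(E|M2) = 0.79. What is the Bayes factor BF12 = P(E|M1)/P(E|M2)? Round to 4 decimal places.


Bayes factor BF12 = P(E|M1) / P(E|M2)
= 0.88 / 0.79
= 1.1139

1.1139


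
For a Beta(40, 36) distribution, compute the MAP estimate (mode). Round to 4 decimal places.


MAP = mode = (a-1)/(a+b-2)
= (40-1)/(40+36-2)
= 39/74 = 0.527

0.527


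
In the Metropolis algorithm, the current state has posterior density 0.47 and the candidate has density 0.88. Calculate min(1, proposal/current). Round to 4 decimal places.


Ratio = 0.88/0.47 = 1.8723
Acceptance probability = min(1, 1.8723)
= 1.0

1.0


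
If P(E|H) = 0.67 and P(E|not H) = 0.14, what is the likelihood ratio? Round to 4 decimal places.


Likelihood ratio = P(E|H) / P(E|not H)
= 0.67 / 0.14
= 4.7857

4.7857


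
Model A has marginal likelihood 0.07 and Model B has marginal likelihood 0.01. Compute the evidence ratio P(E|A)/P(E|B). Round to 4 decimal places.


Evidence ratio = P(E|A) / P(E|B)
= 0.07 / 0.01
= 7.0

7.0


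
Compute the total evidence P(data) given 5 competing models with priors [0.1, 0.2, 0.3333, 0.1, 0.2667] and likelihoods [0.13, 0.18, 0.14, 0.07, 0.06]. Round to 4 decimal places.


Marginal likelihood = sum P(model_i) * P(data|model_i)
Model 1: 0.1 * 0.13 = 0.013
Model 2: 0.2 * 0.18 = 0.036
Model 3: 0.3333 * 0.14 = 0.0467
Model 4: 0.1 * 0.07 = 0.007
Model 5: 0.2667 * 0.06 = 0.016
Total = 0.1187

0.1187


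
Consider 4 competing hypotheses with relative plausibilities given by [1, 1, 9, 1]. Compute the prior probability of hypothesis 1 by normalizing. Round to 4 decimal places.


Sum of weights = 1 + 1 + 9 + 1 = 12
Normalized prior for H1 = 1 / 12
= 0.0833

0.0833


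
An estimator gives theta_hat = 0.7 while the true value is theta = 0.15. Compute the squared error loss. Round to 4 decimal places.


The squared error loss is (theta_hat - theta)^2
= (0.7 - 0.15)^2
= (0.55)^2 = 0.3025

0.3025


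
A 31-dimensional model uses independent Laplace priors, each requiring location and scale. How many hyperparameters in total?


Per parameter: 2 (location and scale).
Total = 31 * 2 = 62

62


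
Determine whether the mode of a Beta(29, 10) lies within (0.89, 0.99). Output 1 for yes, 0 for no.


First find the mode: (a-1)/(a+b-2) = 0.7568
Is 0.7568 in (0.89, 0.99)? 0

0


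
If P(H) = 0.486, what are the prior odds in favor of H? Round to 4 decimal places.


Prior odds = P(H) / (1 - P(H))
= 0.486 / 0.514
= 0.9455

0.9455


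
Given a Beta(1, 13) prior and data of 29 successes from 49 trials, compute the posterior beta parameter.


Number of failures = 49 - 29 = 20
Posterior beta = 13 + 20 = 33

33


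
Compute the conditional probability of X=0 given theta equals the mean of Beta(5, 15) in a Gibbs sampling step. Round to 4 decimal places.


Mean of Beta(5, 15) = 0.25
P(X=0 | theta=0.25) = 0.75

0.75


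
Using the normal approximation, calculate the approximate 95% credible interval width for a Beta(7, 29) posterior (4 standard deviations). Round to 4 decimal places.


Var(Beta) = 7*29/(36^2 * 37) = 0.0042
SD = 0.0651
Width ~ 4*SD = 0.2603

0.2603


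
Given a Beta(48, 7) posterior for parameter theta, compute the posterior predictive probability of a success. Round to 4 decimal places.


For a Beta-Bernoulli model, the predictive probability is the mean:
P(success) = 48/(48+7) = 48/55 = 0.8727

0.8727


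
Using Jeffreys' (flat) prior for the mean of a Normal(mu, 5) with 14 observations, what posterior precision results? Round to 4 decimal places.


Flat prior means prior precision is 0.
Posterior precision = n / sigma^2 = 14/5 = 2.8

2.8


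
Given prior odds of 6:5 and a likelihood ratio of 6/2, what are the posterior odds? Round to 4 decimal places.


Posterior odds = prior odds * LR
Prior odds = 6/5 = 1.2
LR = 6/2 = 3.0
Posterior odds = 1.2 * 3.0 = 3.6

3.6


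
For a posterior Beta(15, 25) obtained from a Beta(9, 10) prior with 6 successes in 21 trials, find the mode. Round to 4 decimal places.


Mode = (alpha - 1) / (alpha + beta - 2)
= 14 / 38
= 0.3684

0.3684


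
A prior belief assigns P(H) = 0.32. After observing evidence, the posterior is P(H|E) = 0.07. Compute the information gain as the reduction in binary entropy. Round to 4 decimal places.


H(prior) = -0.32*log2(0.32) - 0.68*log2(0.68)
= 0.9044
H(post) = -0.07*log2(0.07) - 0.93*log2(0.93)
= 0.3659
IG = 0.9044 - 0.3659 = 0.5385

0.5385


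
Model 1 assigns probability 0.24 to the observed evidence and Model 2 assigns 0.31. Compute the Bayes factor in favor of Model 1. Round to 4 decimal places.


BF = P(data|M1) / P(data|M2)
= 0.24 / 0.31 = 0.7742

0.7742


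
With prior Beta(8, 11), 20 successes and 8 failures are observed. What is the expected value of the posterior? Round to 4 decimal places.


Posterior = Beta(28, 19)
E[theta] = alpha/(alpha+beta)
= 28/47 = 0.5957

0.5957


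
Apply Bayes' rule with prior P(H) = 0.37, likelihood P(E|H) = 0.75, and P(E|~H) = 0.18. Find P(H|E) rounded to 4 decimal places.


Step 1: Compute marginal P(E) = P(E|H)P(H) + P(E|~H)P(~H)
= 0.75*0.37 + 0.18*0.63 = 0.3909
Step 2: P(H|E) = P(E|H)P(H)/P(E) = 0.2775/0.3909
= 0.7099

0.7099


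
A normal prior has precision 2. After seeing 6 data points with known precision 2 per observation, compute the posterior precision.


In the conjugate normal model, precisions add:
tau_posterior = tau_prior + n * tau_data
= 2 + 6*2 = 14

14


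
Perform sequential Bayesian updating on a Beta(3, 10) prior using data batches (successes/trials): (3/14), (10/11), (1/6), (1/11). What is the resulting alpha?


Accumulate successes: 15
Posterior alpha = prior alpha + sum of successes
= 3 + 15 = 18

18


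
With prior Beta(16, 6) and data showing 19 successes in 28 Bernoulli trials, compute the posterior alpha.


Conjugate update: alpha_posterior = alpha_prior + k
= 16 + 19 = 35

35


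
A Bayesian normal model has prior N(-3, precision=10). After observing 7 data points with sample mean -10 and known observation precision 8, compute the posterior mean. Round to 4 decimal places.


Posterior mean = (prior_precision * prior_mean + n * data_precision * data_mean) / (prior_precision + n * data_precision)
Numerator = 10*-3 + 7*8*-10 = -590
Denominator = 10 + 7*8 = 66
Posterior mean = -8.9394

-8.9394


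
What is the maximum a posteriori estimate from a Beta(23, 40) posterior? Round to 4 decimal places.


The MAP estimate equals the mode of the distribution.
Mode of Beta(a,b) = (a-1)/(a+b-2)
= 22/61
= 0.3607

0.3607


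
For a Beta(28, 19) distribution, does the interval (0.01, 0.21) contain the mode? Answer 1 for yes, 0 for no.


Mode of Beta(a,b) = (a-1)/(a+b-2)
= (28-1)/(28+19-2) = 0.6
Check: 0.01 <= 0.6 <= 0.21?
Result: 0

0


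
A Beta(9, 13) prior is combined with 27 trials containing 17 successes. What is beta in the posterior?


In conjugate updating:
beta_posterior = beta_prior + (n - k)
= 13 + (27 - 17)
= 13 + 10 = 23

23


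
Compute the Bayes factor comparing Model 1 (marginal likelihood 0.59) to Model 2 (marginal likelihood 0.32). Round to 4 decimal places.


BF12 = marginal likelihood of M1 / marginal likelihood of M2
= 0.59/0.32
= 1.8437

1.8437


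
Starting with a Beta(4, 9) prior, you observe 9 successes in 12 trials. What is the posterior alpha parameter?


For a Beta-Binomial conjugate model:
Posterior alpha = prior alpha + number of successes
= 4 + 9 = 13

13


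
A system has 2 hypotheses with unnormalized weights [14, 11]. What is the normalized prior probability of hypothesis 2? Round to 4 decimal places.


The normalized prior is the weight divided by the total.
Total weight = 25
P(H2) = 11 / 25 = 0.44

0.44


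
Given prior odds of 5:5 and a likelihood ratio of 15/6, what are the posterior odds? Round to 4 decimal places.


Posterior odds = prior odds * LR
Prior odds = 5/5 = 1.0
LR = 15/6 = 2.5
Posterior odds = 1.0 * 2.5 = 2.5

2.5


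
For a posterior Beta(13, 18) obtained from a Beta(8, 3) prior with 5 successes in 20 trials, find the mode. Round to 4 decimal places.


Mode = (alpha - 1) / (alpha + beta - 2)
= 12 / 29
= 0.4138

0.4138


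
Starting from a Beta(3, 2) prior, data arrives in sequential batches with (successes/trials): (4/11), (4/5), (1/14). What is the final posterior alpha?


In sequential Bayesian updating, we sum all successes.
Total successes = 9
Final alpha = 3 + 9 = 12

12


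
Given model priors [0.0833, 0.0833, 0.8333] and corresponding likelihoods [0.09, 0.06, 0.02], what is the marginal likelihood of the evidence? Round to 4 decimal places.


P(E) = sum_i P(M_i) P(E|M_i)
= 0.0075 + 0.005 + 0.0167
= 0.0292

0.0292


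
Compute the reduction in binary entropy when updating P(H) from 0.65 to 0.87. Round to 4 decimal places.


H_before = -p*log2(p) - (1-p)*log2(1-p) for p=0.65: 0.9341
H_after for p=0.87: 0.5574
Reduction = 0.9341 - 0.5574 = 0.3766

0.3766


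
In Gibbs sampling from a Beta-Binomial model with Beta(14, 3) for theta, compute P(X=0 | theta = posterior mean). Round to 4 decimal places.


Posterior mean = alpha/(alpha+beta) = 14/17 = 0.8235
P(X=0|theta=mean) = 1 - theta = 0.1765

0.1765


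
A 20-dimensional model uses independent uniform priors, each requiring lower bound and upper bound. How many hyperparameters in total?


Per parameter: 2 (lower bound and upper bound).
Total = 20 * 2 = 40

40


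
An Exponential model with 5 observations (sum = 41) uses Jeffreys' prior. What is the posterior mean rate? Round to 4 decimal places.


Posterior Gamma(5, 41)
E[lambda] = 5/41 = 0.122

0.122


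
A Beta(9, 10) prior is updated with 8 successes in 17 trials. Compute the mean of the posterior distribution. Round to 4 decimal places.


After update: Beta(17, 19)
Mean = 17 / (17 + 19) = 17 / 36
= 0.4722

0.4722


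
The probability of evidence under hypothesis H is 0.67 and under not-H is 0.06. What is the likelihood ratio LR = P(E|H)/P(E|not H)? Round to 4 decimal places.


LR = 0.67 / 0.06
= 11.1667

11.1667


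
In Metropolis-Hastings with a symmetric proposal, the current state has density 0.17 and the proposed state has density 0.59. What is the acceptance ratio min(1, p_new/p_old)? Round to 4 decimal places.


Ratio = p_new / p_old = 0.59 / 0.17 = 3.4706
Acceptance = min(1, 3.4706) = 1.0

1.0


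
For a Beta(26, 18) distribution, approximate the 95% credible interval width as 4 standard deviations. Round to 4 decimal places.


Variance of Beta(a,b) = ab / ((a+b)^2 * (a+b+1))
= 26*18 / ((44)^2 * 45)
= 0.0054
SD = sqrt(0.0054) = 0.0733
Width = 4 * SD = 0.2932

0.2932


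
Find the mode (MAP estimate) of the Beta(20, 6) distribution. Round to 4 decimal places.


For Beta(a,b) with a,b > 1:
Mode = (a-1)/(a+b-2) = (20-1)/(26-2)
= 19/24 = 0.7917

0.7917


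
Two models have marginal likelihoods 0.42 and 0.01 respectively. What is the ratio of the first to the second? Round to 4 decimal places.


Evidence ratio = 0.42 / 0.01
= 42.0

42.0


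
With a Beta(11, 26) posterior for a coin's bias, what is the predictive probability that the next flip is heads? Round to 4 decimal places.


The predictive probability equals the posterior mean.
P(next = heads) = alpha / (alpha + beta)
= 11 / 37 = 0.2973

0.2973


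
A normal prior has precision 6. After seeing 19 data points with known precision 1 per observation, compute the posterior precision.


In the conjugate normal model, precisions add:
tau_posterior = tau_prior + n * tau_data
= 6 + 19*1 = 25

25


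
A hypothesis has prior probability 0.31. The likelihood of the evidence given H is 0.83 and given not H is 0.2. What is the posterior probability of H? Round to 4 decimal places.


Using Bayes' theorem:
P(E) = 0.31 * 0.83 + 0.69 * 0.2
P(E) = 0.3953
P(H|E) = (0.31 * 0.83) / 0.3953 = 0.6509

0.6509


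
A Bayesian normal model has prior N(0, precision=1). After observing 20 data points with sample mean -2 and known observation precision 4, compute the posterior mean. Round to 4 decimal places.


Posterior mean = (prior_precision * prior_mean + n * data_precision * data_mean) / (prior_precision + n * data_precision)
Numerator = 1*0 + 20*4*-2 = -160
Denominator = 1 + 20*4 = 81
Posterior mean = -1.9753

-1.9753


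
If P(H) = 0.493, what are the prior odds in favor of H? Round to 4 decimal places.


Prior odds = P(H) / (1 - P(H))
= 0.493 / 0.507
= 0.9724

0.9724


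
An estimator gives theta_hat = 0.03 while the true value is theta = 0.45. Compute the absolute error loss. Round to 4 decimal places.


The absolute error loss is |theta_hat - theta|
= |0.03 - 0.45|
= 0.42

0.42


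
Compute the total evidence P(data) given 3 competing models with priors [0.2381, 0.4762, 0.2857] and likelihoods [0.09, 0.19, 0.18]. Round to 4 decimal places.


Marginal likelihood = sum P(model_i) * P(data|model_i)
Model 1: 0.2381 * 0.09 = 0.0214
Model 2: 0.4762 * 0.19 = 0.0905
Model 3: 0.2857 * 0.18 = 0.0514
Total = 0.1633

0.1633


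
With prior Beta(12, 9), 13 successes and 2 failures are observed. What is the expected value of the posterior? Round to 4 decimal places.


Posterior = Beta(25, 11)
E[theta] = alpha/(alpha+beta)
= 25/36 = 0.6944

0.6944


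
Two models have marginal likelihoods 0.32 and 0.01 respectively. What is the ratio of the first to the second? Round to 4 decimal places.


Evidence ratio = 0.32 / 0.01
= 32.0

32.0


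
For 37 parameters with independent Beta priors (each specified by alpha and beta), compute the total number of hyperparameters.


A Beta prior has 2 hyperparameters per parameter.
Total = 37 * 2 = 74

74


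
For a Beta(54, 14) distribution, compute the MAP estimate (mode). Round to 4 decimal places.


MAP = mode = (a-1)/(a+b-2)
= (54-1)/(54+14-2)
= 53/66 = 0.803

0.803


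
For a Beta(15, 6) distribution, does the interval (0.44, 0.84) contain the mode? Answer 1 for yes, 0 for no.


Mode of Beta(a,b) = (a-1)/(a+b-2)
= (15-1)/(15+6-2) = 0.7368
Check: 0.44 <= 0.7368 <= 0.84?
Result: 1

1


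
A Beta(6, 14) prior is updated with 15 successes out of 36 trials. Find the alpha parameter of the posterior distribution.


In the Beta-Binomial conjugate update:
alpha_post = alpha_prior + successes
= 6 + 15
= 21

21


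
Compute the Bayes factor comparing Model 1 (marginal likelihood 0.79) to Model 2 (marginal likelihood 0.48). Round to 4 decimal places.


BF12 = marginal likelihood of M1 / marginal likelihood of M2
= 0.79/0.48
= 1.6458

1.6458


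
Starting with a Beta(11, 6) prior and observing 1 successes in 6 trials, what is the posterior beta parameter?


Posterior beta = prior beta + failures
Failures = 6 - 1 = 5
beta_post = 6 + 5 = 11

11


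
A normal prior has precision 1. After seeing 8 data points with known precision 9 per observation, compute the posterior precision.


In the conjugate normal model, precisions add:
tau_posterior = tau_prior + n * tau_data
= 1 + 8*9 = 73

73


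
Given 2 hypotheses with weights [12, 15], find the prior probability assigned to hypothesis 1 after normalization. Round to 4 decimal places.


To normalize, divide each weight by the sum of all weights.
Sum = 27
Prior(H1) = 12/27 = 0.4444

0.4444


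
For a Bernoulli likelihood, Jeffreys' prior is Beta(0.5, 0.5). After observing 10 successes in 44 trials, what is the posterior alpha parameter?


Jeffreys' prior for Bernoulli is Beta(0.5, 0.5).
Posterior is Beta(0.5 + k, 0.5 + n - k).
Posterior alpha = 0.5 + k = 0.5 + 10 = 10.5

10.5


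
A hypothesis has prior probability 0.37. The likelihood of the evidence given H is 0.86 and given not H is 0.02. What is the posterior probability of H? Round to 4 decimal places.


Using Bayes' theorem:
P(E) = 0.37 * 0.86 + 0.63 * 0.02
P(E) = 0.3308
P(H|E) = (0.37 * 0.86) / 0.3308 = 0.9619

0.9619


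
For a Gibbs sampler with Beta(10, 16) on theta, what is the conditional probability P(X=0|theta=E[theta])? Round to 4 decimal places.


E[theta] = 10/(10+16) = 0.3846
P(X=0|theta) = 1 - theta = 0.6154

0.6154


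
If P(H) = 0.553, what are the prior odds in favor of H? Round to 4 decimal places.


Prior odds = P(H) / (1 - P(H))
= 0.553 / 0.447
= 1.2371

1.2371


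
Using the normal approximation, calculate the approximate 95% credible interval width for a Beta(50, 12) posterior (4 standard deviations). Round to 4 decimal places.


Var(Beta) = 50*12/(62^2 * 63) = 0.0025
SD = 0.0498
Width ~ 4*SD = 0.1991

0.1991


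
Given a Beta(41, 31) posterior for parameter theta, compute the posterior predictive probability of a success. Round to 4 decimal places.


For a Beta-Bernoulli model, the predictive probability is the mean:
P(success) = 41/(41+31) = 41/72 = 0.5694

0.5694


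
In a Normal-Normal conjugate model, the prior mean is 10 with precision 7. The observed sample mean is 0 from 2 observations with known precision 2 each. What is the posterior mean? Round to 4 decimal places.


Posterior precision = tau0 + n*tau = 7 + 2*2 = 11
Posterior mean = (tau0*mu0 + n*tau*xbar) / posterior_precision
= (7*10 + 2*2*0) / 11
= 70 / 11 = 6.3636

6.3636
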